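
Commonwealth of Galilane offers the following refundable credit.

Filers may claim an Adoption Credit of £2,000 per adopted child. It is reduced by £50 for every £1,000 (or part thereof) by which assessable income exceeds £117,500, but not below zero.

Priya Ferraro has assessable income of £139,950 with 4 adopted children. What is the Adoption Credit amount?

Adoption Credit: base = 4 × £2,000 = £8,000. income exceeds £117,500 by £22,450, which is 23 full-or-partial £1,000 increments; reduction = 23 × £50 = £1,150, leaving £6,850.

£6,850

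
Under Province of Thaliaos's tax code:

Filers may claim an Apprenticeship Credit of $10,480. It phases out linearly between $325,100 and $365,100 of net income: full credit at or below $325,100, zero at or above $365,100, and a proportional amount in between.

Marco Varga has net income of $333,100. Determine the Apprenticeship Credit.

Apprenticeship Credit: $333,100 is $8,000 into a $40,000 phase-out range, leaving 32,000/40,000 of the credit: $10,480 × 32,000/40,000 = $8,384.

$8,384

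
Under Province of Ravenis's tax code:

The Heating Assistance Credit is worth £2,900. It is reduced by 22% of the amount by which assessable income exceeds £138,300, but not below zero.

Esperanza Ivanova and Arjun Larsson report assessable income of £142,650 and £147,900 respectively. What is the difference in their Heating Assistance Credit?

Esperanza (£142,650): Heating Assistance Credit: 22% of the £4,350 excess over £138,300 is £957; credit = £2,900 − £957 = £1,943.
Arjun (£147,900): Heating Assistance Credit: 22% of the £9,600 excess over £138,300 is £2,112; credit = £2,900 − £2,112 = £788.
Difference: |£1,943 − £788| = £1,155.

£1,155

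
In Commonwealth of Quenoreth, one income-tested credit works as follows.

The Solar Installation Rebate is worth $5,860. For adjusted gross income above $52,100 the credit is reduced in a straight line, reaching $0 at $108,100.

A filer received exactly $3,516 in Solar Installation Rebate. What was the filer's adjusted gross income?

$3,516 is 3,516/5,860 of the full $5,860, so 2,344/5,860 of the $56,000 range has been used: income = $52,100 + $56,000 × 2,344/5,860 = $74,500.

$74,500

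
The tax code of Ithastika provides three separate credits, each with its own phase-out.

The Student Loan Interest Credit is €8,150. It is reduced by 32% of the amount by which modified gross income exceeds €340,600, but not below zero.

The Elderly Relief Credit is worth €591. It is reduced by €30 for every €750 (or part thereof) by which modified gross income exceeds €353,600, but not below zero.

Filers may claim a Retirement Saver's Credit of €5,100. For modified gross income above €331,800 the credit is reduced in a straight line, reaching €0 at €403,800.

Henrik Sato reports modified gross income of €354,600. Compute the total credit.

€7,686

Student Loan Interest Credit: 32% of the €14,000 excess over €340,600 is €4,480; credit = €8,150 − €4,480 = €3,670.
Elderly Relief Credit: income exceeds €353,600 by €1,000, which is 2 full-or-partial €750 increments; reduction = 2 × €30 = €60, leaving €531.
Retirement Saver's Credit: €354,600 is €22,800 into a €72,000 phase-out range, leaving 49,200/72,000 of the credit: €5,100 × 49,200/72,000 = €3,485.
Total: €3,670 + €531 + €3,485 = €7,686.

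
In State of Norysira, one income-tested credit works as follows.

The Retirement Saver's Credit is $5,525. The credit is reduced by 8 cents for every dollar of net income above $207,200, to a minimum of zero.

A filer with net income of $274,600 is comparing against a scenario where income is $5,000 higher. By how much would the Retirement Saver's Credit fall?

$133

At $274,600 — 8% of the $67,400 excess over $207,200 is $5,392; credit = $5,525 − $5,392 = $133.
At $279,600 — 8% of the $72,400 excess over $207,200 is $5,792 ≥ base, so the credit is $0.
Lost: $133 − $0 = $133.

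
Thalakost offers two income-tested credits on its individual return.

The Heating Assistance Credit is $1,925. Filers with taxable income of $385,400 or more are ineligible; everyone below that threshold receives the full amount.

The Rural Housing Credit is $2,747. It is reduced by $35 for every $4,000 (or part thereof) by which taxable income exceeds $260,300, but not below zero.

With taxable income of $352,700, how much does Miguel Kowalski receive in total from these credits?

Heating Assistance Credit: $352,700 is below the $385,400 cutoff, so the full $1,925 applies.
Rural Housing Credit: income exceeds $260,300 by $92,400, which is 24 full-or-partial $4,000 increments; reduction = 24 × $35 = $840, leaving $1,907.
Total: $1,925 + $1,907 = $3,832.

$3,832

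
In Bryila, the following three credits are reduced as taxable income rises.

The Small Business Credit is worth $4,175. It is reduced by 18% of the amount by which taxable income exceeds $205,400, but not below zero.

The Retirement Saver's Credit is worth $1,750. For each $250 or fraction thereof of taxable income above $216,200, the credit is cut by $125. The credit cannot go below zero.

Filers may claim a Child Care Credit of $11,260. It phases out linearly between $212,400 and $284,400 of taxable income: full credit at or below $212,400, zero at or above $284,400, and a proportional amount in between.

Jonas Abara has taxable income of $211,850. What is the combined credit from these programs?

Small Business Credit: 18% of the $6,450 excess over $205,400 is $1,161; credit = $4,175 − $1,161 = $3,014.
Retirement Saver's Credit: $211,850 is at or below the $216,200 threshold, so the full $1,750 applies.
Child Care Credit: $211,850 is at or below the $212,400 threshold, so the full $11,260 applies.
Total: $3,014 + $1,750 + $11,260 = $16,024.

$16,024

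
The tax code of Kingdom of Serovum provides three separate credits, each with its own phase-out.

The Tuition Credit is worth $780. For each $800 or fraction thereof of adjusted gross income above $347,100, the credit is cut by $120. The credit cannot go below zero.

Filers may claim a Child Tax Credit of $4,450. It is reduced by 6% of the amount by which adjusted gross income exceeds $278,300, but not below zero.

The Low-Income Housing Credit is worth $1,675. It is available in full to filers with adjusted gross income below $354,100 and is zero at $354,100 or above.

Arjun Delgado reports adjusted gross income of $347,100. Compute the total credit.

Tuition Credit: $347,100 is at or below the $347,100 threshold, so the full $780 applies.
Child Tax Credit: 6% of the $68,800 excess over $278,300 is $4,128; credit = $4,450 − $4,128 = $322.
Low-Income Housing Credit: $347,100 is below the $354,100 cutoff, so the full $1,675 applies.
Total: $780 + $322 + $1,675 = $2,777.

$2,777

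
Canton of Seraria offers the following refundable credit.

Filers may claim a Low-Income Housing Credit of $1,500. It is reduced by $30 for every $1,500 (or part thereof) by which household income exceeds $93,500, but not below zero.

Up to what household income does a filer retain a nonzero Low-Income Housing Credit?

$167,000

After 49 increments the reduction is 49 × $30 = $1,470, leaving $30; one more increment wipes it out. Increment 49 ends at excess 49 × $1,500 = $73,500, so the highest qualifying income is $93,500 + $73,500 = $167,000.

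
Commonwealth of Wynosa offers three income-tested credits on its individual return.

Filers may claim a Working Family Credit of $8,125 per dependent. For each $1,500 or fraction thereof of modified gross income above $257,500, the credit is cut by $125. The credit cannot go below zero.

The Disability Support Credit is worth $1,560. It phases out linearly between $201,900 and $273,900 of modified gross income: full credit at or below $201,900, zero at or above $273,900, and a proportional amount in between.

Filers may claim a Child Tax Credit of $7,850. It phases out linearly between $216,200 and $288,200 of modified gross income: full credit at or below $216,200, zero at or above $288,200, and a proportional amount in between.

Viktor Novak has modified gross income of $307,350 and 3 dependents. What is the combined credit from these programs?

Working Family Credit: base = 3 × $8,125 = $24,375. income exceeds $257,500 by $49,850, which is 34 full-or-partial $1,500 increments; reduction = 34 × $125 = $4,250, leaving $20,125.
Disability Support Credit: $307,350 is at or above $273,900, so the credit is $0.
Child Tax Credit: $307,350 is at or above $288,200, so the credit is $0.
Total: $20,125 + $0 + $0 = $20,125.

$20,125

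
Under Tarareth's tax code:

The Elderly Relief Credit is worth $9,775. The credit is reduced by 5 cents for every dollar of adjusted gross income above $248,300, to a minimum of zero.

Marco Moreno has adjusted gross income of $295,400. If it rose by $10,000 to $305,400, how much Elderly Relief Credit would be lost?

At $295,400 — 5% of the $47,100 excess over $248,300 is $2,355; credit = $9,775 − $2,355 = $7,420.
At $305,400 — 5% of the $57,100 excess over $248,300 is $2,855; credit = $9,775 − $2,855 = $6,920.
Lost: $7,420 − $6,920 = $500.

$500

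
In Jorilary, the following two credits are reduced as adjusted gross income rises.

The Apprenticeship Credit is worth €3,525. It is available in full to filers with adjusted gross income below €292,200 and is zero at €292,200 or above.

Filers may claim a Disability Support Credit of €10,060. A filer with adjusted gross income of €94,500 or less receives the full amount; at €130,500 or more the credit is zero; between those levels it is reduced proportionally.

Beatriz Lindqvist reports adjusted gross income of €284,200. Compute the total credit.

€3,525

Apprenticeship Credit: €284,200 is below the €292,200 cutoff, so the full €3,525 applies.
Disability Support Credit: €284,200 is at or above €130,500, so the credit is €0.
Total: €3,525 + €0 = €3,525.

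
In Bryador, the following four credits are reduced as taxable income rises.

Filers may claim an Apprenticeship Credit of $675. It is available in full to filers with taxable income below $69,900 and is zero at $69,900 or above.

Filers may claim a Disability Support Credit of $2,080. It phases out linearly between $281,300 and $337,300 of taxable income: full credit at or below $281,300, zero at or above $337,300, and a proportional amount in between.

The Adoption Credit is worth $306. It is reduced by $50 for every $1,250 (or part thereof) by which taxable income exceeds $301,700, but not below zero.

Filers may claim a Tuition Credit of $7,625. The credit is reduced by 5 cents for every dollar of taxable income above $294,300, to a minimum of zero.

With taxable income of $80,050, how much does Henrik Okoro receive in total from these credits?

Apprenticeship Credit: $80,050 meets or exceeds the $69,900 cutoff, so the credit is $0.
Disability Support Credit: $80,050 is at or below the $281,300 threshold, so the full $2,080 applies.
Adoption Credit: $80,050 is at or below the $301,700 threshold, so the full $306 applies.
Tuition Credit: $80,050 is at or below the $294,300 threshold, so the full $7,625 applies.
Total: $0 + $2,080 + $306 + $7,625 = $10,011.

$10,011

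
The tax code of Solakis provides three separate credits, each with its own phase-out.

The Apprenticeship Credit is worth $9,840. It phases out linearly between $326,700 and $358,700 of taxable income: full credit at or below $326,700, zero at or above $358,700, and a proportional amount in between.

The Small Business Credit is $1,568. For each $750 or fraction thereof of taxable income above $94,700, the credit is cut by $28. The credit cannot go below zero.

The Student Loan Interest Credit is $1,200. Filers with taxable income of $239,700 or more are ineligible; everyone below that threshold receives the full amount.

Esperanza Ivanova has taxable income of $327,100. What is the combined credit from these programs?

$9,717

Apprenticeship Credit: $327,100 is $400 into a $32,000 phase-out range, leaving 31,600/32,000 of the credit: $9,840 × 31,600/32,000 = $9,717.
Small Business Credit: income exceeds $94,700 by $232,400 → 310 increments × $28 = $8,680 ≥ base, so the credit is $0.
Student Loan Interest Credit: $327,100 meets or exceeds the $239,700 cutoff, so the credit is $0.
Total: $9,717 + $0 + $0 = $9,717.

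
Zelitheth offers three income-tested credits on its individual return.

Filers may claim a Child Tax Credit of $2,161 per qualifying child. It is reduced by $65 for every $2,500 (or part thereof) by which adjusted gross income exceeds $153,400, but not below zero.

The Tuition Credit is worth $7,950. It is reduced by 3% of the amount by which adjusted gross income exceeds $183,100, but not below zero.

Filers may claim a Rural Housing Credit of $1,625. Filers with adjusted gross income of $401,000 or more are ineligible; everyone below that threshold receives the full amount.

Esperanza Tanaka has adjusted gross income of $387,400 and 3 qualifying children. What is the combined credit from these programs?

$3,819

Child Tax Credit: base = 3 × $2,161 = $6,483. income exceeds $153,400 by $234,000, which is 94 full-or-partial $2,500 increments; reduction = 94 × $65 = $6,110, leaving $373.
Tuition Credit: 3% of the $204,300 excess over $183,100 is $6,129; credit = $7,950 − $6,129 = $1,821.
Rural Housing Credit: $387,400 is below the $401,000 cutoff, so the full $1,625 applies.
Total: $373 + $1,821 + $1,625 = $3,819.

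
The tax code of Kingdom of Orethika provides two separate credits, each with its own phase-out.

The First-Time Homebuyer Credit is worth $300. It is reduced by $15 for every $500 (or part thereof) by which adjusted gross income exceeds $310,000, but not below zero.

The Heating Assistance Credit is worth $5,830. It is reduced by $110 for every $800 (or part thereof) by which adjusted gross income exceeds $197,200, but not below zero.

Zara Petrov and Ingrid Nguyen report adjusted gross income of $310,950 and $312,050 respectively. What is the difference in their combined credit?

Zara ($310,950): First-Time Homebuyer Credit: income exceeds $310,000 by $950, which is 2 full-or-partial $500 increments; reduction = 2 × $15 = $30, leaving $270. Heating Assistance Credit: income exceeds $197,200 by $113,750 → 143 increments × $110 = $15,730 ≥ base, so the credit is $0. total $270 + $0 = $270
Ingrid ($312,050): First-Time Homebuyer Credit: income exceeds $310,000 by $2,050, which is 5 full-or-partial $500 increments; reduction = 5 × $15 = $75, leaving $225. Heating Assistance Credit: income exceeds $197,200 by $114,850 → 144 increments × $110 = $15,840 ≥ base, so the credit is $0. total $225 + $0 = $225
Difference: |$270 − $225| = $45.

$45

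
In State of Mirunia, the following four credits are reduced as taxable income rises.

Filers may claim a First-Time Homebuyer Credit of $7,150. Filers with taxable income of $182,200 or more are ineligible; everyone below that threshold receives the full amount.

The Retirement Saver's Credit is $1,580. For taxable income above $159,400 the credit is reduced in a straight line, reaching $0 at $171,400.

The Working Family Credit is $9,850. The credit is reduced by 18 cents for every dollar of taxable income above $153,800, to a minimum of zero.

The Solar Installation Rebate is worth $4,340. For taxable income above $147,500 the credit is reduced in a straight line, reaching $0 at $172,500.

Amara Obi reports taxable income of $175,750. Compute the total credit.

$13,049

First-Time Homebuyer Credit: $175,750 is below the $182,200 cutoff, so the full $7,150 applies.
Retirement Saver's Credit: $175,750 is at or above $171,400, so the credit is $0.
Working Family Credit: 18% of the $21,950 excess over $153,800 is $3,951; credit = $9,850 − $3,951 = $5,899.
Solar Installation Rebate: $175,750 is at or above $172,500, so the credit is $0.
Total: $7,150 + $0 + $5,899 + $0 = $13,049.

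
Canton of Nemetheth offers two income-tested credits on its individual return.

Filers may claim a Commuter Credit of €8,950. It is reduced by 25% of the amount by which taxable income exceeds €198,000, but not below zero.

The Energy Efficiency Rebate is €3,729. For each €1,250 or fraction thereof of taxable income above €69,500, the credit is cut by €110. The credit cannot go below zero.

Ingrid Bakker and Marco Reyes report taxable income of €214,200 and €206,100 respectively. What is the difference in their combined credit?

€2,025

Ingrid (€214,200): Commuter Credit: 25% of the €16,200 excess over €198,000 is €4,050; credit = €8,950 − €4,050 = €4,900. Energy Efficiency Rebate: income exceeds €69,500 by €144,700 → 116 increments × €110 = €12,760 ≥ base, so the credit is €0. total €4,900 + €0 = €4,900
Marco (€206,100): Commuter Credit: 25% of the €8,100 excess over €198,000 is €2,025; credit = €8,950 − €2,025 = €6,925. Energy Efficiency Rebate: income exceeds €69,500 by €136,600 → 110 increments × €110 = €12,100 ≥ base, so the credit is €0. total €6,925 + €0 = €6,925
Difference: |€4,900 − €6,925| = €2,025.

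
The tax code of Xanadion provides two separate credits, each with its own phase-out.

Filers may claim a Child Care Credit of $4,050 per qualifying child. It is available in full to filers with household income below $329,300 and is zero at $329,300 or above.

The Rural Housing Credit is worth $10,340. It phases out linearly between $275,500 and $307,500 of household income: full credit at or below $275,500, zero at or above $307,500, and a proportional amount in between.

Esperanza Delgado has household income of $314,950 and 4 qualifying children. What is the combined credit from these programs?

$16,200

Child Care Credit: base = 4 × $4,050 = $16,200. $314,950 is below the $329,300 cutoff, so the full $16,200 applies.
Rural Housing Credit: $314,950 is at or above $307,500, so the credit is $0.
Total: $16,200 + $0 = $16,200.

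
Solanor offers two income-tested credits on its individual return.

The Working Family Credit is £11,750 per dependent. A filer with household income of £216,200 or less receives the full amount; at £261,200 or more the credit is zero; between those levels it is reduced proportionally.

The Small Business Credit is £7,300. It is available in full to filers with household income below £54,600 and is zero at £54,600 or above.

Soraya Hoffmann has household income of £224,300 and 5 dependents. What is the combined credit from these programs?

Working Family Credit: base = 5 × £11,750 = £58,750. £224,300 is £8,100 into a £45,000 phase-out range, leaving 36,900/45,000 of the credit: £58,750 × 36,900/45,000 = £48,175.
Small Business Credit: £224,300 meets or exceeds the £54,600 cutoff, so the credit is £0.
Total: £48,175 + £0 = £48,175.

£48,175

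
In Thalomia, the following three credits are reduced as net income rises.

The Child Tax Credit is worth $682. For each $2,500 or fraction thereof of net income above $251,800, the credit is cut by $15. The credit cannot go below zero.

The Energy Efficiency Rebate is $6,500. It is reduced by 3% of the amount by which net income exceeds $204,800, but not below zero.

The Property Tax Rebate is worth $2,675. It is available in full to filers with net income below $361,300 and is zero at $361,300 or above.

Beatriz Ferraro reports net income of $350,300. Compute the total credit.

Child Tax Credit: income exceeds $251,800 by $98,500, which is 40 full-or-partial $2,500 increments; reduction = 40 × $15 = $600, leaving $82.
Energy Efficiency Rebate: 3% of the $145,500 excess over $204,800 is $4,365; credit = $6,500 − $4,365 = $2,135.
Property Tax Rebate: $350,300 is below the $361,300 cutoff, so the full $2,675 applies.
Total: $82 + $2,135 + $2,675 = $4,892.

$4,892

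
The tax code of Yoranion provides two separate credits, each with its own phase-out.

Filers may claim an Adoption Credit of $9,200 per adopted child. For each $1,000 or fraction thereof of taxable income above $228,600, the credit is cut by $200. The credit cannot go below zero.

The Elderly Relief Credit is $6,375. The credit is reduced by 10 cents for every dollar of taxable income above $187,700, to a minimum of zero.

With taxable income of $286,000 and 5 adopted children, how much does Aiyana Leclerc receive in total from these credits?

Adoption Credit: base = 5 × $9,200 = $46,000. income exceeds $228,600 by $57,400, which is 58 full-or-partial $1,000 increments; reduction = 58 × $200 = $11,600, leaving $34,400.
Elderly Relief Credit: 10% of the $98,300 excess over $187,700 is $9,830 ≥ base, so the credit is $0.
Total: $34,400 + $0 = $34,400.

$34,400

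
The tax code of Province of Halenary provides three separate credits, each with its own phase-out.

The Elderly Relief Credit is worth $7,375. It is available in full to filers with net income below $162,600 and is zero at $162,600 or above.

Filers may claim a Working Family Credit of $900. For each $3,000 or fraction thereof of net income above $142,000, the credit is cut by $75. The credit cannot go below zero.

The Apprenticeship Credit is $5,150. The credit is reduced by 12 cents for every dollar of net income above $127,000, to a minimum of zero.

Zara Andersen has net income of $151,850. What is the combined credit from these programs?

Elderly Relief Credit: $151,850 is below the $162,600 cutoff, so the full $7,375 applies.
Working Family Credit: income exceeds $142,000 by $9,850, which is 4 full-or-partial $3,000 increments; reduction = 4 × $75 = $300, leaving $600.
Apprenticeship Credit: 12% of the $24,850 excess over $127,000 is $2,982; credit = $5,150 − $2,982 = $2,168.
Total: $7,375 + $600 + $2,168 = $10,143.

$10,143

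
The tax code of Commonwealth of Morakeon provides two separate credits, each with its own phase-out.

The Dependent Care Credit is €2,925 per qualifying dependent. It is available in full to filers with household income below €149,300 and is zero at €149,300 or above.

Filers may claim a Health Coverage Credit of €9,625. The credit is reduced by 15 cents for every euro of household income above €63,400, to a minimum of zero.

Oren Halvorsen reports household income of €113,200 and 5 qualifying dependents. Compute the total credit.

€16,780

Dependent Care Credit: base = 5 × €2,925 = €14,625. €113,200 is below the €149,300 cutoff, so the full €14,625 applies.
Health Coverage Credit: 15% of the €49,800 excess over €63,400 is €7,470; credit = €9,625 − €7,470 = €2,155.
Total: €14,625 + €2,155 = €16,780.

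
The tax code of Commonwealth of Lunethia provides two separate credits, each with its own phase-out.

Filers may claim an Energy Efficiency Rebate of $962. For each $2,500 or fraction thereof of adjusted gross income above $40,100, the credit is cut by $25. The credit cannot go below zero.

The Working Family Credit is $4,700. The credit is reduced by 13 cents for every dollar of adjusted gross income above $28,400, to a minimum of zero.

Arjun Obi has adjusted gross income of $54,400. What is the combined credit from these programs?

Energy Efficiency Rebate: income exceeds $40,100 by $14,300, which is 6 full-or-partial $2,500 increments; reduction = 6 × $25 = $150, leaving $812.
Working Family Credit: 13% of the $26,000 excess over $28,400 is $3,380; credit = $4,700 − $3,380 = $1,320.
Total: $812 + $1,320 = $2,132.

$2,132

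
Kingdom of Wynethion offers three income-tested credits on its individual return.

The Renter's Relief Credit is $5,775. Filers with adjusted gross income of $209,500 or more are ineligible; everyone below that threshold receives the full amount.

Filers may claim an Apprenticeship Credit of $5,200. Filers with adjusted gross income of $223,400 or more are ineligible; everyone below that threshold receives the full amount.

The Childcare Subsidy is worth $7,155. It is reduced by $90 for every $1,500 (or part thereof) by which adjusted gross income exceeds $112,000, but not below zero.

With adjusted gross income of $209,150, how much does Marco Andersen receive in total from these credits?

Renter's Relief Credit: $209,150 is below the $209,500 cutoff, so the full $5,775 applies.
Apprenticeship Credit: $209,150 is below the $223,400 cutoff, so the full $5,200 applies.
Childcare Subsidy: income exceeds $112,000 by $97,150, which is 65 full-or-partial $1,500 increments; reduction = 65 × $90 = $5,850, leaving $1,305.
Total: $5,775 + $5,200 + $1,305 = $12,280.

$12,280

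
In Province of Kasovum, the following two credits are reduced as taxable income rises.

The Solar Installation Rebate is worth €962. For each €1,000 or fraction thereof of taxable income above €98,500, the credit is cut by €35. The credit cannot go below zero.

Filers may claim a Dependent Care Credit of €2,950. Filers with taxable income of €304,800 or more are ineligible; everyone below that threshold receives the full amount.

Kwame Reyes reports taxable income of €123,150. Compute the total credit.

Solar Installation Rebate: income exceeds €98,500 by €24,650, which is 25 full-or-partial €1,000 increments; reduction = 25 × €35 = €875, leaving €87.
Dependent Care Credit: €123,150 is below the €304,800 cutoff, so the full €2,950 applies.
Total: €87 + €2,950 = €3,037.

€3,037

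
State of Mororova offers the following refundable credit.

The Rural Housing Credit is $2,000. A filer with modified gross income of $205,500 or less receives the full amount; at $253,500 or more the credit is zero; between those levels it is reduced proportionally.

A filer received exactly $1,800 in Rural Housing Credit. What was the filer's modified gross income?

$210,300

$1,800 is 1,800/2,000 of the full $2,000, so 200/2,000 of the $48,000 range has been used: income = $205,500 + $48,000 × 200/2,000 = $210,300.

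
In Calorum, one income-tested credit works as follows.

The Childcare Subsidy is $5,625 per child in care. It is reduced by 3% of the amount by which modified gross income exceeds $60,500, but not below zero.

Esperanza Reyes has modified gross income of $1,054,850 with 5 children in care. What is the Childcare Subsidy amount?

$0

Childcare Subsidy: base = 5 × $5,625 = $28,125. 3% of the $994,350 excess over $60,500 is $29,830.50 ≥ base, so the credit is $0.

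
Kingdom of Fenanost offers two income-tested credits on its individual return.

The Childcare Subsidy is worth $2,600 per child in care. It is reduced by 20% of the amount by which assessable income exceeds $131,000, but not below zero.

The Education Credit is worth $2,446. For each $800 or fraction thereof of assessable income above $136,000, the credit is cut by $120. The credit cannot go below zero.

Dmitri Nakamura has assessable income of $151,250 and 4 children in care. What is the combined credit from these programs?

Childcare Subsidy: base = 4 × $2,600 = $10,400. 20% of the $20,250 excess over $131,000 is $4,050; credit = $10,400 − $4,050 = $6,350.
Education Credit: income exceeds $136,000 by $15,250, which is 20 full-or-partial $800 increments; reduction = 20 × $120 = $2,400, leaving $46.
Total: $6,350 + $46 = $6,396.

$6,396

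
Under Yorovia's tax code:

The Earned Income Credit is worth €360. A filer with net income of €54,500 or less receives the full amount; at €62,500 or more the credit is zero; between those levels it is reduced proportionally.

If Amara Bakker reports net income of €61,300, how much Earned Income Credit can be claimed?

€54

Earned Income Credit: €61,300 is €6,800 into a €8,000 phase-out range, leaving 1,200/8,000 of the credit: €360 × 1,200/8,000 = €54.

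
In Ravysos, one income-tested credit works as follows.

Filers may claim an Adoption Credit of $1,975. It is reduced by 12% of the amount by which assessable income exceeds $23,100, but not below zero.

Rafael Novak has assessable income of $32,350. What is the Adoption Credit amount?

Adoption Credit: 12% of the $9,250 excess over $23,100 is $1,110; credit = $1,975 − $1,110 = $865.

$865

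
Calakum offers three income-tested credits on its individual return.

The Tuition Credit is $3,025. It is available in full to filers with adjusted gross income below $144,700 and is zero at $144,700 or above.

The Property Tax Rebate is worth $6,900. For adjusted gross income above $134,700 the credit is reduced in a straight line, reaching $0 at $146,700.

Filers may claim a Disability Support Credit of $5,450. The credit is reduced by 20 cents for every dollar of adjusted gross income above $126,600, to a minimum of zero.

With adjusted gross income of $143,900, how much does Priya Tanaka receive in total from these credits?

Tuition Credit: $143,900 is below the $144,700 cutoff, so the full $3,025 applies.
Property Tax Rebate: $143,900 is $9,200 into a $12,000 phase-out range, leaving 2,800/12,000 of the credit: $6,900 × 2,800/12,000 = $1,610.
Disability Support Credit: 20% of the $17,300 excess over $126,600 is $3,460; credit = $5,450 − $3,460 = $1,990.
Total: $3,025 + $1,610 + $1,990 = $6,625.

$6,625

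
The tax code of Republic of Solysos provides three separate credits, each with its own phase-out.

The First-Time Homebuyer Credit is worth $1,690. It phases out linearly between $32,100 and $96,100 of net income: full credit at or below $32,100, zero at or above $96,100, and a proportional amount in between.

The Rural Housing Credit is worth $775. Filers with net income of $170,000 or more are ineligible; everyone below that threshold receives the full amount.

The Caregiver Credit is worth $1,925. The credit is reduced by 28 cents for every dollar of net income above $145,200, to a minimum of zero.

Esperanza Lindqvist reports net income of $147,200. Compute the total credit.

$2,140

First-Time Homebuyer Credit: $147,200 is at or above $96,100, so the credit is $0.
Rural Housing Credit: $147,200 is below the $170,000 cutoff, so the full $775 applies.
Caregiver Credit: 28% of the $2,000 excess over $145,200 is $560; credit = $1,925 − $560 = $1,365.
Total: $0 + $775 + $1,365 = $2,140.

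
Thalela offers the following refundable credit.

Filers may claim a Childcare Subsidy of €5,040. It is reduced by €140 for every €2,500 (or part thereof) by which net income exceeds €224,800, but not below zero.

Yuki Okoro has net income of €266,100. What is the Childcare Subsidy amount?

Childcare Subsidy: income exceeds €224,800 by €41,300, which is 17 full-or-partial €2,500 increments; reduction = 17 × €140 = €2,380, leaving €2,660.

€2,660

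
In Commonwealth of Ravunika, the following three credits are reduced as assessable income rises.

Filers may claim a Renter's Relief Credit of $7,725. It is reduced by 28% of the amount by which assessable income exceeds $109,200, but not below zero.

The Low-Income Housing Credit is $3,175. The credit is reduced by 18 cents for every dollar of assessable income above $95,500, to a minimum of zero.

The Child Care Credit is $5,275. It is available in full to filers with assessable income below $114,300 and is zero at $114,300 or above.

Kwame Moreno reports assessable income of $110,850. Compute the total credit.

$12,950

Renter's Relief Credit: 28% of the $1,650 excess over $109,200 is $462; credit = $7,725 − $462 = $7,263.
Low-Income Housing Credit: 18% of the $15,350 excess over $95,500 is $2,763; credit = $3,175 − $2,763 = $412.
Child Care Credit: $110,850 is below the $114,300 cutoff, so the full $5,275 applies.
Total: $7,263 + $412 + $5,275 = $12,950.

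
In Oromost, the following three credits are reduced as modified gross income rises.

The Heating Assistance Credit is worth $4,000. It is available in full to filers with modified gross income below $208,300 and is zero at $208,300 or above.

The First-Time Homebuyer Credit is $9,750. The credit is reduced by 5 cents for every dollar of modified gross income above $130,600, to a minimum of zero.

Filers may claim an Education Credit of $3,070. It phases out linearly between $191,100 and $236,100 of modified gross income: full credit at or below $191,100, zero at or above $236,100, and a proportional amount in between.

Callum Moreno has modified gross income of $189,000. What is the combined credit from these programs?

Heating Assistance Credit: $189,000 is below the $208,300 cutoff, so the full $4,000 applies.
First-Time Homebuyer Credit: 5% of the $58,400 excess over $130,600 is $2,920; credit = $9,750 − $2,920 = $6,830.
Education Credit: $189,000 is at or below the $191,100 threshold, so the full $3,070 applies.
Total: $4,000 + $6,830 + $3,070 = $13,900.

$13,900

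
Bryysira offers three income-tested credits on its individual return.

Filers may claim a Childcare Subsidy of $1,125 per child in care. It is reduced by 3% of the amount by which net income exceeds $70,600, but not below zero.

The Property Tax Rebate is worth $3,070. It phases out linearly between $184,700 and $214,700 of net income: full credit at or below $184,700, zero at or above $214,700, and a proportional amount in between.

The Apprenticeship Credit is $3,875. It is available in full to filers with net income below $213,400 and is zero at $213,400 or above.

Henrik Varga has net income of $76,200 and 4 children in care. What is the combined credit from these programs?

Childcare Subsidy: base = 4 × $1,125 = $4,500. 3% of the $5,600 excess over $70,600 is $168; credit = $4,500 − $168 = $4,332.
Property Tax Rebate: $76,200 is at or below the $184,700 threshold, so the full $3,070 applies.
Apprenticeship Credit: $76,200 is below the $213,400 cutoff, so the full $3,875 applies.
Total: $4,332 + $3,070 + $3,875 = $11,277.

$11,277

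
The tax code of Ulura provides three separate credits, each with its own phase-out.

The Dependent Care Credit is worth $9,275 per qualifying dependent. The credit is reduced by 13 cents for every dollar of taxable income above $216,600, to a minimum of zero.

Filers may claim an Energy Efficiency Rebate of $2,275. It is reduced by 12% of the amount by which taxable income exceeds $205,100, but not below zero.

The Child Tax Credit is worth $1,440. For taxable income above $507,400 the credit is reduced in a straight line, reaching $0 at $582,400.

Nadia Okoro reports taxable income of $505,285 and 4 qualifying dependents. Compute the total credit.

Dependent Care Credit: base = 4 × $9,275 = $37,100. 13% of the $288,685 excess over $216,600 is $37,529.05 ≥ base, so the credit is $0.
Energy Efficiency Rebate: 12% of the $300,185 excess over $205,100 is $36,022.20 ≥ base, so the credit is $0.
Child Tax Credit: $505,285 is at or below the $507,400 threshold, so the full $1,440 applies.
Total: $0 + $0 + $1,440 = $1,440.

$1,440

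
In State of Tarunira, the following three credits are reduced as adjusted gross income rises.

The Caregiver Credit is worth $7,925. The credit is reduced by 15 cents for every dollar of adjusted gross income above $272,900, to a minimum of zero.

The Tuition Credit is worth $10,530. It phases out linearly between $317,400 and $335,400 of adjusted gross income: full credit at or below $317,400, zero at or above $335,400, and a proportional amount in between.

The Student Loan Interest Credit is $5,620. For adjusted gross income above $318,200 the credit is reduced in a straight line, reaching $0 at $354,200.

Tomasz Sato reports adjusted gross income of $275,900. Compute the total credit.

Caregiver Credit: 15% of the $3,000 excess over $272,900 is $450; credit = $7,925 − $450 = $7,475.
Tuition Credit: $275,900 is at or below the $317,400 threshold, so the full $10,530 applies.
Student Loan Interest Credit: $275,900 is at or below the $318,200 threshold, so the full $5,620 applies.
Total: $7,475 + $10,530 + $5,620 = $23,625.

$23,625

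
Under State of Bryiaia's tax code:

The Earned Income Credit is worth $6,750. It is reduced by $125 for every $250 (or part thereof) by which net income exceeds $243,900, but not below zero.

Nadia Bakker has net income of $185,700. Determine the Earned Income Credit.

Earned Income Credit: $185,700 is at or below the $243,900 threshold, so the full $6,750 applies.

$6,750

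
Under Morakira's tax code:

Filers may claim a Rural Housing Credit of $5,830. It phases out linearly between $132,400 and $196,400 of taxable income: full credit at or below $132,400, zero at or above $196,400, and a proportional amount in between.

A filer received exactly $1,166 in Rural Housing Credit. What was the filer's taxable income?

$1,166 is 1,166/5,830 of the full $5,830, so 4,664/5,830 of the $64,000 range has been used: income = $132,400 + $64,000 × 4,664/5,830 = $183,600.

$183,600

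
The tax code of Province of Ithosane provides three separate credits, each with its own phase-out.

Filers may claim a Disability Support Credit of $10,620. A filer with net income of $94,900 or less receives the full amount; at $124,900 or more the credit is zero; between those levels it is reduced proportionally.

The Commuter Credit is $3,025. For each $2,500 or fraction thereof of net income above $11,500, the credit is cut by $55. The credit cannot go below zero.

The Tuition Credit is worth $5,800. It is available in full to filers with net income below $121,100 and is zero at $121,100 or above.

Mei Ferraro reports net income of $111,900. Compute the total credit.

$11,172

Disability Support Credit: $111,900 is $17,000 into a $30,000 phase-out range, leaving 13,000/30,000 of the credit: $10,620 × 13,000/30,000 = $4,602.
Commuter Credit: income exceeds $11,500 by $100,400, which is 41 full-or-partial $2,500 increments; reduction = 41 × $55 = $2,255, leaving $770.
Tuition Credit: $111,900 is below the $121,100 cutoff, so the full $5,800 applies.
Total: $4,602 + $770 + $5,800 = $11,172.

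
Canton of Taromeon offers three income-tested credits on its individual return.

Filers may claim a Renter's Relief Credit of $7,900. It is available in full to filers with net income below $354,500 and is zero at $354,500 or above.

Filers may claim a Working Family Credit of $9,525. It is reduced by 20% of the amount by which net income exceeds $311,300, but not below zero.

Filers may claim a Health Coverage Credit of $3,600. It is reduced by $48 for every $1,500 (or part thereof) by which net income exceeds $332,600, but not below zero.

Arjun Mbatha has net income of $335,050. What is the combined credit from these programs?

Renter's Relief Credit: $335,050 is below the $354,500 cutoff, so the full $7,900 applies.
Working Family Credit: 20% of the $23,750 excess over $311,300 is $4,750; credit = $9,525 − $4,750 = $4,775.
Health Coverage Credit: income exceeds $332,600 by $2,450, which is 2 full-or-partial $1,500 increments; reduction = 2 × $48 = $96, leaving $3,504.
Total: $7,900 + $4,775 + $3,504 = $16,179.

$16,179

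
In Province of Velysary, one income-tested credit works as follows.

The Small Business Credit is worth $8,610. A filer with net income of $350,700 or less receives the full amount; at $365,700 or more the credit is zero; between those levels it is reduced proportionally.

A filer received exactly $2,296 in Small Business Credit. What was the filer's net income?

$2,296 is 2,296/8,610 of the full $8,610, so 6,314/8,610 of the $15,000 range has been used: income = $350,700 + $15,000 × 6,314/8,610 = $361,700.

$361,700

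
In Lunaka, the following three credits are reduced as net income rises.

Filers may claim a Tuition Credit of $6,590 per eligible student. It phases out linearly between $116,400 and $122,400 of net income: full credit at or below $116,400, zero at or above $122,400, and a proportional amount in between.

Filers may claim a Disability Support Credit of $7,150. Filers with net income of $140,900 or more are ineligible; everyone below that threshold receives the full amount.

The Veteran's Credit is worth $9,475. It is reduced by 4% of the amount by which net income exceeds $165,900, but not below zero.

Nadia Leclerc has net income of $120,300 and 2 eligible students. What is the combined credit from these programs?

$21,238

Tuition Credit: base = 2 × $6,590 = $13,180. $120,300 is $3,900 into a $6,000 phase-out range, leaving 2,100/6,000 of the credit: $13,180 × 2,100/6,000 = $4,613.
Disability Support Credit: $120,300 is below the $140,900 cutoff, so the full $7,150 applies.
Veteran's Credit: $120,300 is at or below the $165,900 threshold, so the full $9,475 applies.
Total: $4,613 + $7,150 + $9,475 = $21,238.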